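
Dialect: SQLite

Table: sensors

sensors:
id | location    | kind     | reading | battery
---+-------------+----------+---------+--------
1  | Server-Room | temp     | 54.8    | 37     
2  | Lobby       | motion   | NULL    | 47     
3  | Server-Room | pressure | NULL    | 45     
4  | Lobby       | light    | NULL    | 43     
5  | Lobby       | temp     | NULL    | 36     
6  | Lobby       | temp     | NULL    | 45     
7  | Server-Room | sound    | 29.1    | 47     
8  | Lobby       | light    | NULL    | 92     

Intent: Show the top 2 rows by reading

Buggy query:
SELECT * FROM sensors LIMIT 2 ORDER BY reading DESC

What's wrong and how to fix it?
Bug: LIMIT must come after ORDER BY

Fix: Swap the clauses: ORDER BY first, then LIMIT

Corrected query:
SELECT * FROM sensors ORDER BY reading DESC LIMIT 2

Result:
id | location    | kind  | reading | battery
---+-------------+-------+---------+--------
1  | Server-Room | temp  | 54.8    | 37     
7  | Server-Room | sound | 29.1    | 47     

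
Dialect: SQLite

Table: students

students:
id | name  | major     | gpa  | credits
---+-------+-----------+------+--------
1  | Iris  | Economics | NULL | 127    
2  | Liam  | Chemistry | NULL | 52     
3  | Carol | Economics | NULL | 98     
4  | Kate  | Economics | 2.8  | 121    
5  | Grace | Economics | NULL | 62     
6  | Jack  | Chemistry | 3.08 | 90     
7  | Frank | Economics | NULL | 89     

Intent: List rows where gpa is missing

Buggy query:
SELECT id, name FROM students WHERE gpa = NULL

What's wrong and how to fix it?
Bug: Comparing to NULL with '=' never matches; NULL = NULL is unknown, not true

Fix: Use IS NULL to test for NULL

Corrected query:
SELECT id, name FROM students WHERE gpa IS NULL

Result:
id | name 
---+------
1  | Iris 
2  | Liam 
3  | Carol
5  | Grace
7  | Frank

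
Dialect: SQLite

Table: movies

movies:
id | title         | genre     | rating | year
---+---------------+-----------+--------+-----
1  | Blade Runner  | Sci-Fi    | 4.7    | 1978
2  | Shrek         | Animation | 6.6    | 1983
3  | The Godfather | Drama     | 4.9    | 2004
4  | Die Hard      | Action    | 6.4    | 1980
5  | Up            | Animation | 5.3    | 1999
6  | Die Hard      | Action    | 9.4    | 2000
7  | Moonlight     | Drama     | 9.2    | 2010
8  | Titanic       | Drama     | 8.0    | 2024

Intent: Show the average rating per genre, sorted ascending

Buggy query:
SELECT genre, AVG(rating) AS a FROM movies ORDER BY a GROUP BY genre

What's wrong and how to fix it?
Bug: GROUP BY must precede ORDER BY

Fix: Move ORDER BY to the end, after GROUP BY

Corrected query:
SELECT genre, AVG(rating) AS a FROM movies GROUP BY genre ORDER BY a

Result:
genre     | a       
----------+---------
Sci-Fi    | 4.7     
Animation | 5.95    
Drama     | 7.366667
Action    | 7.9     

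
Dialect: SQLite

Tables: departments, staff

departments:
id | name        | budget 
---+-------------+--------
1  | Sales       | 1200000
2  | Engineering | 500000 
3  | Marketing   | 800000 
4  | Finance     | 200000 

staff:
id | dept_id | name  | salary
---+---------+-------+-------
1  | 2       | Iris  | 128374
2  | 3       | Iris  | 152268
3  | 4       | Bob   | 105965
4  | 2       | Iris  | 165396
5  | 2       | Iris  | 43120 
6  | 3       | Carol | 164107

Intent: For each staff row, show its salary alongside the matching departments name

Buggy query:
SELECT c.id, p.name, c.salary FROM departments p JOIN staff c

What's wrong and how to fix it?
Bug: Missing join condition: each staff row is matched to all departments rows instead of just its own

Fix: Add ON c.dept_id = p.id to the JOIN

Corrected query:
SELECT c.id, p.name, c.salary FROM departments p JOIN staff c ON c.dept_id = p.id

Result:
id | name        | salary
---+-------------+-------
1  | Engineering | 128374
2  | Marketing   | 152268
3  | Finance     | 105965
4  | Engineering | 165396
5  | Engineering | 43120 
6  | Marketing   | 164107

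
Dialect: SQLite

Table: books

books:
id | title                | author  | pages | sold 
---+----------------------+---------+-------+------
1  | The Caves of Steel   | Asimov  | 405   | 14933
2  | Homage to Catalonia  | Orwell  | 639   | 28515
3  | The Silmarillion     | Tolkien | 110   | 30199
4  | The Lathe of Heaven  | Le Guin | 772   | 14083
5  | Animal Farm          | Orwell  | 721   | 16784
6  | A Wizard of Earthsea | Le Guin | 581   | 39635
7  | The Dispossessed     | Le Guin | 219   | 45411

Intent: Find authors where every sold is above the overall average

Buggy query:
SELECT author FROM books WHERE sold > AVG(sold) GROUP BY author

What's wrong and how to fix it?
Bug: WHERE evaluates per row before aggregation, so AVG() is unavailable

Fix: Use a subquery for AVG and a HAVING MIN(...) filter so the condition holds for every row in the group

Corrected query:
SELECT author FROM books GROUP BY author HAVING MIN(sold) > (SELECT AVG(sold) FROM books)

Result:
author 
-------
Tolkien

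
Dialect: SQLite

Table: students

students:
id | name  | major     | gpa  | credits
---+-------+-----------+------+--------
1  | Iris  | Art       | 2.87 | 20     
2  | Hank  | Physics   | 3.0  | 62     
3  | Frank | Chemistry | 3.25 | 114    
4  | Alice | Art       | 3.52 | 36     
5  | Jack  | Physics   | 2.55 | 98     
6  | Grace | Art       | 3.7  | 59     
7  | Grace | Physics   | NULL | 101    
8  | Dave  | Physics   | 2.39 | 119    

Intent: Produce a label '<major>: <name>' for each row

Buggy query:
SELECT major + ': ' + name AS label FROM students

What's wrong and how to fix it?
Bug: SQLite uses || for string concatenation; + coerces text to numbers (yielding 0)

Fix: Use the || operator for string concatenation

Corrected query:
SELECT major || ': ' || name AS label FROM students

Result:
label           
----------------
Art: Iris       
Physics: Hank   
Chemistry: Frank
Art: Alice      
Physics: Jack   
Art: Grace      
Physics: Grace  
Physics: Dave   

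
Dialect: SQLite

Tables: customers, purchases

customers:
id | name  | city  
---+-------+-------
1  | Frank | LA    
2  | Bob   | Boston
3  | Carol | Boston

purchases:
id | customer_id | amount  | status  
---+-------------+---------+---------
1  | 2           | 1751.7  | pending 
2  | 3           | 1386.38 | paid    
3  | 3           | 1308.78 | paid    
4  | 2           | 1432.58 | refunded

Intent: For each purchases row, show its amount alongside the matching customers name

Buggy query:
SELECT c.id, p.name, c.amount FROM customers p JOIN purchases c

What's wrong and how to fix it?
Bug: JOIN with no ON clause produces a cartesian product; every purchases row pairs with every customers row

Fix: Add ON c.customer_id = p.id to the JOIN

Corrected query:
SELECT c.id, p.name, c.amount FROM customers p JOIN purchases c ON c.customer_id = p.id

Result:
id | name  | amount 
---+-------+--------
1  | Bob   | 1751.7 
2  | Carol | 1386.38
3  | Carol | 1308.78
4  | Bob   | 1432.58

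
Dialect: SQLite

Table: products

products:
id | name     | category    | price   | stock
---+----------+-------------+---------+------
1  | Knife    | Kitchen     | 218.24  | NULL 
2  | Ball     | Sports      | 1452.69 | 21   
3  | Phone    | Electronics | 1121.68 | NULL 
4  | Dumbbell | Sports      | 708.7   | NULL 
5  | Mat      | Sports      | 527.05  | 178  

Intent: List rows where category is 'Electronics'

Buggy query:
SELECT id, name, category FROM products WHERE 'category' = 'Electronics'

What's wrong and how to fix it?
Bug: Single quotes denote string literals in SQL; the column name is being compared as a constant string

Fix: Remove the quotes around the column name (or use double quotes for an identifier)

Corrected query:
SELECT id, name, category FROM products WHERE category = 'Electronics'

Result:
id | name  | category   
---+-------+------------
3  | Phone | Electronics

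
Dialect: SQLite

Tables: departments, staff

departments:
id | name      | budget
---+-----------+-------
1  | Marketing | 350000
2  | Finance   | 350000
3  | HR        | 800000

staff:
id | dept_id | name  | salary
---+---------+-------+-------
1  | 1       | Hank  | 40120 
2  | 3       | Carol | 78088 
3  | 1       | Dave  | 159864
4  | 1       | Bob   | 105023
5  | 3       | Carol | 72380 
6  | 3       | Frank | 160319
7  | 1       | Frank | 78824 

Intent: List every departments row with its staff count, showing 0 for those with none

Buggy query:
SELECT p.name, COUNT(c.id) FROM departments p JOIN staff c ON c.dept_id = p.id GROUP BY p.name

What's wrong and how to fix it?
Bug: An inner join excludes parents with zero children

Fix: Use LEFT JOIN so parents without children still appear (COUNT(c.id) gives 0)

Corrected query:
SELECT p.name, COUNT(c.id) FROM departments p LEFT JOIN staff c ON c.dept_id = p.id GROUP BY p.name

Result:
name      | COUNT(c.id)
----------+------------
Finance   | 0          
HR        | 3          
Marketing | 4          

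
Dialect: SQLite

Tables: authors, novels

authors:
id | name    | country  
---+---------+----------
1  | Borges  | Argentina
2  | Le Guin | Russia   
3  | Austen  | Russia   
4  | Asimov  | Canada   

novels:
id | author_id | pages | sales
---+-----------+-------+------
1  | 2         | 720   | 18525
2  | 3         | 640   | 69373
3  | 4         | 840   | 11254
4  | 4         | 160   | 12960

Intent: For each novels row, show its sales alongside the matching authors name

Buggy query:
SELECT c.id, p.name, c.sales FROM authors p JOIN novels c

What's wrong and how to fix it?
Bug: Missing join condition: each novels row is matched to all authors rows instead of just its own

Fix: Specify the join condition linking the foreign key to the parent id

Corrected query:
SELECT c.id, p.name, c.sales FROM authors p JOIN novels c ON c.author_id = p.id

Result:
id | name    | sales
---+---------+------
1  | Le Guin | 18525
2  | Austen  | 69373
3  | Asimov  | 11254
4  | Asimov  | 12960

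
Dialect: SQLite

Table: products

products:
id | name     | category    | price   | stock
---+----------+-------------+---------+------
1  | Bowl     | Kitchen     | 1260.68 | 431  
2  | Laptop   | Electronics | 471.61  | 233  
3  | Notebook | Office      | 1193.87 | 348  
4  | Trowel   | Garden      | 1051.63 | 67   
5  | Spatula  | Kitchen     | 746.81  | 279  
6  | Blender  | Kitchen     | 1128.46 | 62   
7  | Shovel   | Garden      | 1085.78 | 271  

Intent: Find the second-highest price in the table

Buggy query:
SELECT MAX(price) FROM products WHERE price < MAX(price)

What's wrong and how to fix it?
Bug: MAX(price) on the right of the comparison is an aggregate-in-WHERE error

Fix: Put the inner MAX in a scalar subquery

Corrected query:
SELECT MAX(price) FROM products WHERE price < (SELECT MAX(price) FROM products)

Result:
MAX(price)
----------
1193.87   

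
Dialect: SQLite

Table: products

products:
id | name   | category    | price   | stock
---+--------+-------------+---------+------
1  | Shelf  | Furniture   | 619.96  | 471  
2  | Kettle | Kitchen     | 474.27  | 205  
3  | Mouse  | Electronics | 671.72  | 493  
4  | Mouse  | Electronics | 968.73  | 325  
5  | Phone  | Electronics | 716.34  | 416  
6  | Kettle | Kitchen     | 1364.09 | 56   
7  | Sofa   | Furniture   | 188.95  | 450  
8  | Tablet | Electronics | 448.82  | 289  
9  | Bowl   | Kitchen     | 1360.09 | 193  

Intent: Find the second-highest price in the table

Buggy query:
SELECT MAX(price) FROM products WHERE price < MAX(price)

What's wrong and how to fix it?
Bug: The inner MAX is an aggregate inside WHERE, which is not allowed

Fix: Put the inner MAX in a scalar subquery

Corrected query:
SELECT MAX(price) FROM products WHERE price < (SELECT MAX(price) FROM products)

Result:
MAX(price)
----------
1360.09   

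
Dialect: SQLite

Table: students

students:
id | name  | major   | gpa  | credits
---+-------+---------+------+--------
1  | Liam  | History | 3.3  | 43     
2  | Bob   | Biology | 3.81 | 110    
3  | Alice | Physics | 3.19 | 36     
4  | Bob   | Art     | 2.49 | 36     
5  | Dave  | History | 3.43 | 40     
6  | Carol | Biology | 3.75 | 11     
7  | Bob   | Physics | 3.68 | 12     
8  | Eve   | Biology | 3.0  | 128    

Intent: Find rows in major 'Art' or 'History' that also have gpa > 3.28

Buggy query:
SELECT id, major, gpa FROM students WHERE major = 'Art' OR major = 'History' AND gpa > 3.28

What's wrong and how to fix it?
Bug: AND binds tighter than OR, so this parses as major = 'Art' OR (major = 'History' AND gpa > 3.28)

Fix: Add parentheses around the OR so the AND applies to both alternatives

Corrected query:
SELECT id, major, gpa FROM students WHERE (major = 'Art' OR major = 'History') AND gpa > 3.28

Result:
id | major   | gpa 
---+---------+-----
1  | History | 3.3 
5  | History | 3.43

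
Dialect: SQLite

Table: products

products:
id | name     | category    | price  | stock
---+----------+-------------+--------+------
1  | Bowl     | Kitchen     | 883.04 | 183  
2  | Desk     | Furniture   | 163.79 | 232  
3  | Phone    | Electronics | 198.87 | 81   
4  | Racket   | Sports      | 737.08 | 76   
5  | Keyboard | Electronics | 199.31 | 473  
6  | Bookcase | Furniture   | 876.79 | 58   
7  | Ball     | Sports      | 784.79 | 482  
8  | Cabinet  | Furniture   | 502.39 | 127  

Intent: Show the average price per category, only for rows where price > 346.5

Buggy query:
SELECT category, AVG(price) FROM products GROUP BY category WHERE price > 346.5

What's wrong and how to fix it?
Bug: Row-level WHERE must come before GROUP BY in the clause order

Fix: Move the WHERE clause before GROUP BY

Corrected query:
SELECT category, AVG(price) FROM products WHERE price > 346.5 GROUP BY category

Result:
category  | AVG(price)
----------+-----------
Furniture | 689.59    
Kitchen   | 883.04    
Sports    | 760.935   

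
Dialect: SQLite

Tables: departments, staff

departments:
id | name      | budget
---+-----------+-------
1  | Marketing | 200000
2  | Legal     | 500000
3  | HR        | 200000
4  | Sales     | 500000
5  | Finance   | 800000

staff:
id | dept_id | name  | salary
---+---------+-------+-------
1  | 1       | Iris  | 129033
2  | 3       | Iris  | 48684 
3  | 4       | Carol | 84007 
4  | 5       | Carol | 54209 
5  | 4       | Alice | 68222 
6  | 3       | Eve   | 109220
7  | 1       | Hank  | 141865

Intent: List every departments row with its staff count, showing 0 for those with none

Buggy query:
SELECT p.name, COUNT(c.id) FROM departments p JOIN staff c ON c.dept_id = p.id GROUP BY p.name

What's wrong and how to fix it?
Bug: INNER JOIN drops departments rows that have no matching staff rows

Fix: Switch to LEFT JOIN to retain unmatched parent rows

Corrected query:
SELECT p.name, COUNT(c.id) FROM departments p LEFT JOIN staff c ON c.dept_id = p.id GROUP BY p.name

Result:
name      | COUNT(c.id)
----------+------------
Finance   | 1          
HR        | 2          
Legal     | 0          
Marketing | 2          
Sales     | 2          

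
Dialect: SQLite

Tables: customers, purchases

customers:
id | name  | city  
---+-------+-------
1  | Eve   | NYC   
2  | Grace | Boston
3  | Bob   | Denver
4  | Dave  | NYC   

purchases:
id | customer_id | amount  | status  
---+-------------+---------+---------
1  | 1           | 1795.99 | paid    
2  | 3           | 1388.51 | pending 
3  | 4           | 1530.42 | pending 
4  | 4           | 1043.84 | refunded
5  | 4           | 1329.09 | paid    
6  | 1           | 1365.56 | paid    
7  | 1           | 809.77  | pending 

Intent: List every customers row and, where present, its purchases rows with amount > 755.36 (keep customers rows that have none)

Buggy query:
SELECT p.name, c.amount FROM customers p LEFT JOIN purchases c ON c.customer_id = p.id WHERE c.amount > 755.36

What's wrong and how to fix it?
Bug: Filtering c.amount in WHERE discards the NULL rows produced by LEFT JOIN, turning it into an inner join

Fix: Move the right-table condition into the ON clause so unmatched parents are kept

Corrected query:
SELECT p.name, c.amount FROM customers p LEFT JOIN purchases c ON c.customer_id = p.id AND c.amount > 755.36

Result:
name  | amount 
------+--------
Eve   | 809.77 
Eve   | 1365.56
Eve   | 1795.99
Grace | NULL   
Bob   | 1388.51
Dave  | 1043.84
Dave  | 1329.09
Dave  | 1530.42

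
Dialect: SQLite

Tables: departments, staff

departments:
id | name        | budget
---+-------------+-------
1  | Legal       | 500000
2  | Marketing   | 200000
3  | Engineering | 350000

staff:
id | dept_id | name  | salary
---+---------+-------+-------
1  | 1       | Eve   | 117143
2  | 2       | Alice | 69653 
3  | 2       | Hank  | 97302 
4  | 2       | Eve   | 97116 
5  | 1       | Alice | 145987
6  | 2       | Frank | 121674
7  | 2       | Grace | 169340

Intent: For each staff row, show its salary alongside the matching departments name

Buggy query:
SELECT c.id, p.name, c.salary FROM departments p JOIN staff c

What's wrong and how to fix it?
Bug: Missing join condition: each staff row is matched to all departments rows instead of just its own

Fix: Add ON c.dept_id = p.id to the JOIN

Corrected query:
SELECT c.id, p.name, c.salary FROM departments p JOIN staff c ON c.dept_id = p.id

Result:
id | name      | salary
---+-----------+-------
1  | Legal     | 117143
2  | Marketing | 69653 
3  | Marketing | 97302 
4  | Marketing | 97116 
5  | Legal     | 145987
6  | Marketing | 121674
7  | Marketing | 169340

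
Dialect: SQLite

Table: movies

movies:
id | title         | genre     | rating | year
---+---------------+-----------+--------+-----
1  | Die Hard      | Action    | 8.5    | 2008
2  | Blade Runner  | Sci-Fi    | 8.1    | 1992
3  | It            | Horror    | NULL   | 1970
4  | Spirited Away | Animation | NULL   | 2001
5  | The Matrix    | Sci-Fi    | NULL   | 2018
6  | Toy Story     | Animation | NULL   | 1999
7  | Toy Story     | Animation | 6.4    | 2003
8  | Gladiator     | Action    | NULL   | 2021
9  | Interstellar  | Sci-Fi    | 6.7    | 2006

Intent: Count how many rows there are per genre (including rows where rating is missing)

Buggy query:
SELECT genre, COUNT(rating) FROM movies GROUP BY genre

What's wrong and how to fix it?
Bug: COUNT(rating) skips NULLs, so groups with missing rating are undercounted

Fix: Use COUNT(*) to count all rows regardless of NULL

Corrected query:
SELECT genre, COUNT(*) FROM movies GROUP BY genre

Result:
genre     | COUNT(*)
----------+---------
Action    | 2       
Animation | 3       
Horror    | 1       
Sci-Fi    | 3       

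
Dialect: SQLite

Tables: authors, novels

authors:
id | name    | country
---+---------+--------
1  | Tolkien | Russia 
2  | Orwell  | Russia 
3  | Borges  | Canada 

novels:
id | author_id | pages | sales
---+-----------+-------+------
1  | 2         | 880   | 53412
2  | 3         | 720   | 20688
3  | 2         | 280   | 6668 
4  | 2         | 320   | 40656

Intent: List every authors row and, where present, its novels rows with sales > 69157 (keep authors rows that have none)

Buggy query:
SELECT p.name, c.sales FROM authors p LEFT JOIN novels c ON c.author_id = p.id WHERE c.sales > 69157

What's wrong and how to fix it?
Bug: Filtering c.sales in WHERE discards the NULL rows produced by LEFT JOIN, turning it into an inner join

Fix: Put 'c.sales > 69157' in the JOIN's ON clause instead of WHERE

Corrected query:
SELECT p.name, c.sales FROM authors p LEFT JOIN novels c ON c.author_id = p.id AND c.sales > 69157

Result:
name    | sales
--------+------
Tolkien | NULL 
Orwell  | NULL 
Borges  | NULL 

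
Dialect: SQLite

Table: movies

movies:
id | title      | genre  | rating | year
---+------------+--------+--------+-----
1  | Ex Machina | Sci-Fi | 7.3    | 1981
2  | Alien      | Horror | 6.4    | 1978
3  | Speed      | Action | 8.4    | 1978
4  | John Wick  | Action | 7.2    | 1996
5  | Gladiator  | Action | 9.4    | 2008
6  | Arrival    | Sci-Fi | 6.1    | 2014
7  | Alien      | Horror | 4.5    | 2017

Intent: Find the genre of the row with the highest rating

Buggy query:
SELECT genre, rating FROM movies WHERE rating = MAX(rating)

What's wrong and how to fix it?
Bug: MAX(rating) is an aggregate and cannot be used directly in WHERE

Fix: Use a subquery: WHERE rating = (SELECT MAX(rating) FROM movies)

Corrected query:
SELECT genre, rating FROM movies WHERE rating = (SELECT MAX(rating) FROM movies)

Result:
genre  | rating
-------+-------
Action | 9.4   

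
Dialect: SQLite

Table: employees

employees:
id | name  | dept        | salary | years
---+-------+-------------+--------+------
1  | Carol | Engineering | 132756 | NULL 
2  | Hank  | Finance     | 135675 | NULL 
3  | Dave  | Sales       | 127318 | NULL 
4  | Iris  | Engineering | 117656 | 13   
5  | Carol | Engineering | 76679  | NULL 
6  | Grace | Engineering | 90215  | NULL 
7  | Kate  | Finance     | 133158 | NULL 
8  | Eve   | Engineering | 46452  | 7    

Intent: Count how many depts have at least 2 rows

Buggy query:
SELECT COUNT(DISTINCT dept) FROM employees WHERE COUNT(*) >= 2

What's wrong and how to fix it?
Bug: WHERE filters individual rows, not groups, so a group-level COUNT is invalid there

Fix: Group first with HAVING COUNT(*) >= 2, then COUNT the resulting groups

Corrected query:
SELECT COUNT(*) FROM (SELECT dept FROM employees GROUP BY dept HAVING COUNT(*) >= 2)

Result:
COUNT(*)
--------
2       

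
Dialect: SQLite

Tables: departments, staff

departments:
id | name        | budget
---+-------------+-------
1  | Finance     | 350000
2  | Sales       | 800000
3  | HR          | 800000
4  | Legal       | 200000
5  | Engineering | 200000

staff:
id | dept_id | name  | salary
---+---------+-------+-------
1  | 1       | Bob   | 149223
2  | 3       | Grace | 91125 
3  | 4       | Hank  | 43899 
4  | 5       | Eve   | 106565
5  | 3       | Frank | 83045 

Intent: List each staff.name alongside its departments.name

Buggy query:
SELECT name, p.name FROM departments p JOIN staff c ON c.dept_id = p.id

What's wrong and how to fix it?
Bug: Both tables have a 'name' column; the unqualified reference is ambiguous

Fix: Qualify the column with its table alias (c.name)

Corrected query:
SELECT c.name, p.name FROM departments p JOIN staff c ON c.dept_id = p.id

Result:
name  | name       
------+------------
Bob   | Finance    
Grace | HR         
Hank  | Legal      
Eve   | Engineering
Frank | HR         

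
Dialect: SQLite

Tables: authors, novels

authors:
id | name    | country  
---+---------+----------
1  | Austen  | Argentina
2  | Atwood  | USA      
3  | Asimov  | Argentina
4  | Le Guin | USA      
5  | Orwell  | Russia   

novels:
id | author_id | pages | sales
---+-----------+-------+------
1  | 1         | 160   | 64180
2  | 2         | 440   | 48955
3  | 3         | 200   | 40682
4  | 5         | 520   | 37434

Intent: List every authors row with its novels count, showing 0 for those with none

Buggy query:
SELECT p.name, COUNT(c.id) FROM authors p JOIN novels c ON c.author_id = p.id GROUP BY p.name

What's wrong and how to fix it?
Bug: An inner join excludes parents with zero children

Fix: Switch to LEFT JOIN to retain unmatched parent rows

Corrected query:
SELECT p.name, COUNT(c.id) FROM authors p LEFT JOIN novels c ON c.author_id = p.id GROUP BY p.name

Result:
name    | COUNT(c.id)
--------+------------
Asimov  | 1          
Atwood  | 1          
Austen  | 1          
Le Guin | 0          
Orwell  | 1          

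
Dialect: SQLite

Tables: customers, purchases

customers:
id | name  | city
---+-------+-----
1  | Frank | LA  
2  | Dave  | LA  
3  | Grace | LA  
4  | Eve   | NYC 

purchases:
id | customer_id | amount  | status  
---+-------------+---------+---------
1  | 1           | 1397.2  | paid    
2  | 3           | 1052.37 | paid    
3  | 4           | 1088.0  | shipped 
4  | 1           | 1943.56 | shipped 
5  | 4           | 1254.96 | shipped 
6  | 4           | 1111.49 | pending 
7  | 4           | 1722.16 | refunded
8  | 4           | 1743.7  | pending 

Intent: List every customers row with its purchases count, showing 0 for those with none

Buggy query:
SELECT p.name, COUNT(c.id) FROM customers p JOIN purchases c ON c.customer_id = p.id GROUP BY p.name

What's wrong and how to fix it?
Bug: An inner join excludes parents with zero children

Fix: Switch to LEFT JOIN to retain unmatched parent rows

Corrected query:
SELECT p.name, COUNT(c.id) FROM customers p LEFT JOIN purchases c ON c.customer_id = p.id GROUP BY p.name

Result:
name  | COUNT(c.id)
------+------------
Dave  | 0          
Eve   | 5          
Frank | 2          
Grace | 1          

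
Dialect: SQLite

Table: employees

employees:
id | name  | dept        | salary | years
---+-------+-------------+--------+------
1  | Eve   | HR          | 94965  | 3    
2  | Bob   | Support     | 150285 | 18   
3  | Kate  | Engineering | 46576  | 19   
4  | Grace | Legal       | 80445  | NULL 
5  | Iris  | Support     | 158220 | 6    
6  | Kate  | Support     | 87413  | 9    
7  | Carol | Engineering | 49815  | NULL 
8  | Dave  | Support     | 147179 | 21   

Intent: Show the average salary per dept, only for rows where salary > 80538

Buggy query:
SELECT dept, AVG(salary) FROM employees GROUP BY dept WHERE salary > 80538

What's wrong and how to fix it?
Bug: WHERE cannot follow GROUP BY

Fix: Place WHERE between FROM and GROUP BY

Corrected query:
SELECT dept, AVG(salary) FROM employees WHERE salary > 80538 GROUP BY dept

Result:
dept    | AVG(salary)
--------+------------
HR      | 94965      
Support | 135774.25  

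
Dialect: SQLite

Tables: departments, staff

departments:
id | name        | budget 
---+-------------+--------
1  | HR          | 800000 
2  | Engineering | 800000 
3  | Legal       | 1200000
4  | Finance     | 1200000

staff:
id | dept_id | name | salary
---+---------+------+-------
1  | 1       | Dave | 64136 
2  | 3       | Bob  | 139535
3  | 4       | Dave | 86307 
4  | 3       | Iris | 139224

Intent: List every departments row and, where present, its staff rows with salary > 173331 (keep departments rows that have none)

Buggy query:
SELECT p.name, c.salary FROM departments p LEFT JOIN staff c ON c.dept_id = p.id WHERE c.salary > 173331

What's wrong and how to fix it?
Bug: Filtering c.salary in WHERE discards the NULL rows produced by LEFT JOIN, turning it into an inner join

Fix: Move the right-table condition into the ON clause so unmatched parents are kept

Corrected query:
SELECT p.name, c.salary FROM departments p LEFT JOIN staff c ON c.dept_id = p.id AND c.salary > 173331

Result:
name        | salary
------------+-------
HR          | NULL  
Engineering | NULL  
Legal       | NULL  
Finance     | NULL  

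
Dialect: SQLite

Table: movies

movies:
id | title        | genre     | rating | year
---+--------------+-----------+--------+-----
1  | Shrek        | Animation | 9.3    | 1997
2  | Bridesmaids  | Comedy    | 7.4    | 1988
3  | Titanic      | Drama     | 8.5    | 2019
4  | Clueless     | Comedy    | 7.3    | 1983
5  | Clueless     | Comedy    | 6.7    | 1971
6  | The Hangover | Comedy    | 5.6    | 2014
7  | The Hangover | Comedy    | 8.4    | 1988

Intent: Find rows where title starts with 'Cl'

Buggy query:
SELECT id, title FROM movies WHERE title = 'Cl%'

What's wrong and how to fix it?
Bug: Wildcards only work with LIKE; '=' treats '%' as a literal character

Fix: Use LIKE for wildcard pattern matching

Corrected query:
SELECT id, title FROM movies WHERE title LIKE 'Cl%'

Result:
id | title   
---+---------
4  | Clueless
5  | Clueless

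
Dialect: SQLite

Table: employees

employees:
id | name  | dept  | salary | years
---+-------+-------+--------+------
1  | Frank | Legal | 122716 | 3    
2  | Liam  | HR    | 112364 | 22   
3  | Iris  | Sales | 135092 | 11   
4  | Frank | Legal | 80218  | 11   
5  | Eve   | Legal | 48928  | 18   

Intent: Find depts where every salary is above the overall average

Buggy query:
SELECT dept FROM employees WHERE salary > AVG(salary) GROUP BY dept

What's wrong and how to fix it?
Bug: AVG() is an aggregate; it can't sit directly in WHERE

Fix: Use a subquery for AVG and a HAVING MIN(...) filter so the condition holds for every row in the group

Corrected query:
SELECT dept FROM employees GROUP BY dept HAVING MIN(salary) > (SELECT AVG(salary) FROM employees)

Result:
dept 
-----
HR   
Sales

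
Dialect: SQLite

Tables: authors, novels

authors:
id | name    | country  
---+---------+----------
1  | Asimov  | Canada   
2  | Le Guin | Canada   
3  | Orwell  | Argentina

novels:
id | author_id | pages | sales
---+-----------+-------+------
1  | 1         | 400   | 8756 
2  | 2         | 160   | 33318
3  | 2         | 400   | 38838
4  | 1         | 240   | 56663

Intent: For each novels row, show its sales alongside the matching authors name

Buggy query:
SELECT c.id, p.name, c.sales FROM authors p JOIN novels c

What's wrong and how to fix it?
Bug: Missing join condition: each novels row is matched to all authors rows instead of just its own

Fix: Add ON c.author_id = p.id to the JOIN

Corrected query:
SELECT c.id, p.name, c.sales FROM authors p JOIN novels c ON c.author_id = p.id

Result:
id | name    | sales
---+---------+------
1  | Asimov  | 8756 
2  | Le Guin | 33318
3  | Le Guin | 38838
4  | Asimov  | 56663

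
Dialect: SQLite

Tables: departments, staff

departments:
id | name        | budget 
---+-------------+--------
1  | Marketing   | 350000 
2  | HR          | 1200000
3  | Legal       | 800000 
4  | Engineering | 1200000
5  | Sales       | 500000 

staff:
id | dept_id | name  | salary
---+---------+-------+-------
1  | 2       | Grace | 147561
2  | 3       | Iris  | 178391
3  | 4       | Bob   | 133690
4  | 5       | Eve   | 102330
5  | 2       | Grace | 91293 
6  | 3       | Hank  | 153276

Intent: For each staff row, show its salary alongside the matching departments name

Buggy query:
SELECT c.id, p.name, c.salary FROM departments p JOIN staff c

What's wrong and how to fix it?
Bug: Missing join condition: each staff row is matched to all departments rows instead of just its own

Fix: Specify the join condition linking the foreign key to the parent id

Corrected query:
SELECT c.id, p.name, c.salary FROM departments p JOIN staff c ON c.dept_id = p.id

Result:
id | name        | salary
---+-------------+-------
1  | HR          | 147561
2  | Legal       | 178391
3  | Engineering | 133690
4  | Sales       | 102330
5  | HR          | 91293 
6  | Legal       | 153276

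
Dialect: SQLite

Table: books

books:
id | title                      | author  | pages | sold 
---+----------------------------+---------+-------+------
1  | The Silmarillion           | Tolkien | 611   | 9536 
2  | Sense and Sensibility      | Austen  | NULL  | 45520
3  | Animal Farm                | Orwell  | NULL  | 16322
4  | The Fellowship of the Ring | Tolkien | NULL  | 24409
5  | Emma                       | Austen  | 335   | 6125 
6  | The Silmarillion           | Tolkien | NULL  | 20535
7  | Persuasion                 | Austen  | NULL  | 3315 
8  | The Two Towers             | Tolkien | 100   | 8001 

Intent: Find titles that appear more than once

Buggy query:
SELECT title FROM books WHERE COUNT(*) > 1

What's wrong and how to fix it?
Bug: WHERE can't reference COUNT(*); aggregates are computed after WHERE

Fix: GROUP BY title, then filter groups with HAVING COUNT(*) > 1

Corrected query:
SELECT title FROM books GROUP BY title HAVING COUNT(*) > 1

Result:
title           
----------------
The Silmarillion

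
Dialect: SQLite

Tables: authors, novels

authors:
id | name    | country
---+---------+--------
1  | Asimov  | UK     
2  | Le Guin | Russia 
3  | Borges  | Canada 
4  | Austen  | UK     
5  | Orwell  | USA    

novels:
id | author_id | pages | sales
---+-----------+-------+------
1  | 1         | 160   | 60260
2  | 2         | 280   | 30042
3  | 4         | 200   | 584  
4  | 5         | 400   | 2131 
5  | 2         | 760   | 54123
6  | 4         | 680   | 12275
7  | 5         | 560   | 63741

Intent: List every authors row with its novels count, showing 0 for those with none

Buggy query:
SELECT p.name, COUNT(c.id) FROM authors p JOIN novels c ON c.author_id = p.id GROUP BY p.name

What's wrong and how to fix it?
Bug: An inner join excludes parents with zero children

Fix: Use LEFT JOIN so parents without children still appear (COUNT(c.id) gives 0)

Corrected query:
SELECT p.name, COUNT(c.id) FROM authors p LEFT JOIN novels c ON c.author_id = p.id GROUP BY p.name

Result:
name    | COUNT(c.id)
--------+------------
Asimov  | 1          
Austen  | 2          
Borges  | 0          
Le Guin | 2          
Orwell  | 2          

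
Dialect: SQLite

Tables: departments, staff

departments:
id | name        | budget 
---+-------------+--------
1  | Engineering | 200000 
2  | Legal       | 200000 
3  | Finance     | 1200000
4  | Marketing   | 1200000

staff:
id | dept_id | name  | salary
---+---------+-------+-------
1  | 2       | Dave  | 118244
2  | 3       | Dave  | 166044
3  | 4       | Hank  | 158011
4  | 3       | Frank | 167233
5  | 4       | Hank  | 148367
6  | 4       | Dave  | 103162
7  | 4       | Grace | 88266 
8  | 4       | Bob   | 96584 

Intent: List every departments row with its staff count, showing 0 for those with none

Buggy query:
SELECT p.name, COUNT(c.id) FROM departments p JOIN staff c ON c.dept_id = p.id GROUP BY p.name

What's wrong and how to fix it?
Bug: INNER JOIN drops departments rows that have no matching staff rows

Fix: Use LEFT JOIN so parents without children still appear (COUNT(c.id) gives 0)

Corrected query:
SELECT p.name, COUNT(c.id) FROM departments p LEFT JOIN staff c ON c.dept_id = p.id GROUP BY p.name

Result:
name        | COUNT(c.id)
------------+------------
Engineering | 0          
Finance     | 2          
Legal       | 1          
Marketing   | 5          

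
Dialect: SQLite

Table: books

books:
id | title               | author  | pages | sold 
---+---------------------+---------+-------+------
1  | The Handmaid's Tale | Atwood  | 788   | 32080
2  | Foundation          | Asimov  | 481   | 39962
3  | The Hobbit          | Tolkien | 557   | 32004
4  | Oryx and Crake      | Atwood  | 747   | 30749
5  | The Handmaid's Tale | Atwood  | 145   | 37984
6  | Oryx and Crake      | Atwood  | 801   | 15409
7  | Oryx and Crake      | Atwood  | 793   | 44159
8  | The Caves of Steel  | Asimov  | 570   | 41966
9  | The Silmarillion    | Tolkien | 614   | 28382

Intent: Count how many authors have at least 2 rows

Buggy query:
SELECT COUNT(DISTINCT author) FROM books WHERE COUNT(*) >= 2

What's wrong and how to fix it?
Bug: COUNT(*) cannot appear in WHERE; the per-group count doesn't exist yet

Fix: Use a subquery that GROUPs and filters with HAVING, then count its rows

Corrected query:
SELECT COUNT(*) FROM (SELECT author FROM books GROUP BY author HAVING COUNT(*) >= 2)

Result:
COUNT(*)
--------
3       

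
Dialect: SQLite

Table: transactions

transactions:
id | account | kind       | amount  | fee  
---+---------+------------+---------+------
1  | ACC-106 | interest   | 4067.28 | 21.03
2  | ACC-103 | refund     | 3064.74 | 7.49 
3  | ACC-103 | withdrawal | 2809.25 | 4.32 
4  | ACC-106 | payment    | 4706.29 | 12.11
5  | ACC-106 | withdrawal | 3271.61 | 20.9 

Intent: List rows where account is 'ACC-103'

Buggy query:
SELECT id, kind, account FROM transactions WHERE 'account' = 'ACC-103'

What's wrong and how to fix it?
Bug: Single quotes denote string literals in SQL; the column name is being compared as a constant string

Fix: Remove the quotes around the column name (or use double quotes for an identifier)

Corrected query:
SELECT id, kind, account FROM transactions WHERE account = 'ACC-103'

Result:
id | kind       | account
---+------------+--------
2  | refund     | ACC-103
3  | withdrawal | ACC-103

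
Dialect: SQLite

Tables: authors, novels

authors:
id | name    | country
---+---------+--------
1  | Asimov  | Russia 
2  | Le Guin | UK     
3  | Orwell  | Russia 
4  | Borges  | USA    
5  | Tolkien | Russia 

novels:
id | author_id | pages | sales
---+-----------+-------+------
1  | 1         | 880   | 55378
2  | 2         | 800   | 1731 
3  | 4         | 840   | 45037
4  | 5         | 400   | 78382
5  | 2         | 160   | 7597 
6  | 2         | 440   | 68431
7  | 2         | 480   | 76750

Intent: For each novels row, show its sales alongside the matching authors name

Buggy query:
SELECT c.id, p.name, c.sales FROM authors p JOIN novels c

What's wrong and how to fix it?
Bug: JOIN with no ON clause produces a cartesian product; every novels row pairs with every authors row

Fix: Specify the join condition linking the foreign key to the parent id

Corrected query:
SELECT c.id, p.name, c.sales FROM authors p JOIN novels c ON c.author_id = p.id

Result:
id | name    | sales
---+---------+------
1  | Asimov  | 55378
2  | Le Guin | 1731 
3  | Borges  | 45037
4  | Tolkien | 78382
5  | Le Guin | 7597 
6  | Le Guin | 68431
7  | Le Guin | 76750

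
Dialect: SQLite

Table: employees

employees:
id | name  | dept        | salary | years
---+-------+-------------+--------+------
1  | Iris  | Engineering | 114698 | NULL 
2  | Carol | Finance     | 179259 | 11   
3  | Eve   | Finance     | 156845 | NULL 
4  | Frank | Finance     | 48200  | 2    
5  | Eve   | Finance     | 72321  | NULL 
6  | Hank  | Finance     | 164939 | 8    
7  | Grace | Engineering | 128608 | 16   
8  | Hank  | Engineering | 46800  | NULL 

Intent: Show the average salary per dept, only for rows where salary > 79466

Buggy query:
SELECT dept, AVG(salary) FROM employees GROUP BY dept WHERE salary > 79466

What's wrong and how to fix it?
Bug: WHERE cannot follow GROUP BY

Fix: Move the WHERE clause before GROUP BY

Corrected query:
SELECT dept, AVG(salary) FROM employees WHERE salary > 79466 GROUP BY dept

Result:
dept        | AVG(salary)  
------------+--------------
Engineering | 121653       
Finance     | 167014.333333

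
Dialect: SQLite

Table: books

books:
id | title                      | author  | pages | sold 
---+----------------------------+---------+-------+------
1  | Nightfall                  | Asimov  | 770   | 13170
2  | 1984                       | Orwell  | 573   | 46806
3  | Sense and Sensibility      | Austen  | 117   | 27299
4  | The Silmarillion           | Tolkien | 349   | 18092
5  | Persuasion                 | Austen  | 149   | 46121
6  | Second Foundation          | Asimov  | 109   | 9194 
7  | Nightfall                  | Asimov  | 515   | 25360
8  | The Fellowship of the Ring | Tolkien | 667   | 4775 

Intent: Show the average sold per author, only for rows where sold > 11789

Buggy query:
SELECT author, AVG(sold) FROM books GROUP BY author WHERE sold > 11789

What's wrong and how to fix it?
Bug: Row-level WHERE must come before GROUP BY in the clause order

Fix: Move the WHERE clause before GROUP BY

Corrected query:
SELECT author, AVG(sold) FROM books WHERE sold > 11789 GROUP BY author

Result:
author  | AVG(sold)
--------+----------
Asimov  | 19265    
Austen  | 36710    
Orwell  | 46806    
Tolkien | 18092    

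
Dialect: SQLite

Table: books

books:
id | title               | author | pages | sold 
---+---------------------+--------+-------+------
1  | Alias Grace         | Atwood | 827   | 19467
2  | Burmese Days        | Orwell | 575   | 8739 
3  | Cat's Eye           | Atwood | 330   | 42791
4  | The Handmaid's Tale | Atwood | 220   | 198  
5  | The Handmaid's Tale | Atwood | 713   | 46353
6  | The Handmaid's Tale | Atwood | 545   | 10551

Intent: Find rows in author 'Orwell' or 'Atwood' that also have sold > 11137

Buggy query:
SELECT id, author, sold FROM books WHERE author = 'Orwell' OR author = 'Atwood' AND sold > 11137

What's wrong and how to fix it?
Bug: Without parentheses, AND is evaluated before OR, so the sold filter only applies to the 'Atwood' branch

Fix: Add parentheses around the OR so the AND applies to both alternatives

Corrected query:
SELECT id, author, sold FROM books WHERE (author = 'Orwell' OR author = 'Atwood') AND sold > 11137

Result:
id | author | sold 
---+--------+------
1  | Atwood | 19467
3  | Atwood | 42791
5  | Atwood | 46353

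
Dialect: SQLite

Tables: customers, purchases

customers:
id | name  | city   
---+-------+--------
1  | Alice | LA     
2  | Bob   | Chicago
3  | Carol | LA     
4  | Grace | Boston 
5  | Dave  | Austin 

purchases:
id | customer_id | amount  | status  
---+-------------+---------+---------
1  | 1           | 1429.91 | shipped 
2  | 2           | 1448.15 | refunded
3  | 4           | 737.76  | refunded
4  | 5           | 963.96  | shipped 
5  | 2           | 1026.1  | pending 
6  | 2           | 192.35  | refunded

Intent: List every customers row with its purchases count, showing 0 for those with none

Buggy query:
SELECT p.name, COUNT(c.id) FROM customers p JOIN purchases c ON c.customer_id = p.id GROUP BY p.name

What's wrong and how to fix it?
Bug: An inner join excludes parents with zero children

Fix: Use LEFT JOIN so parents without children still appear (COUNT(c.id) gives 0)

Corrected query:
SELECT p.name, COUNT(c.id) FROM customers p LEFT JOIN purchases c ON c.customer_id = p.id GROUP BY p.name

Result:
name  | COUNT(c.id)
------+------------
Alice | 1          
Bob   | 3          
Carol | 0          
Dave  | 1          
Grace | 1          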